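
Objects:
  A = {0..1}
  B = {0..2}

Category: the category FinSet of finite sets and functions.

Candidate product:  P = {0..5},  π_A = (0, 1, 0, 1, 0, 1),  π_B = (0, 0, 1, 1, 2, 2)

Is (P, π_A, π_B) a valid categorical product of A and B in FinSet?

|A|·|B| = 2·3 = 6;  |P| = 6
Check the pairing map k ↦ (π_A(k), π_B(k)):
  0 ↦ (0,0)
  1 ↦ (1,0)
  2 ↦ (0,1)
  3 ↦ (1,1)
  4 ↦ (0,2)
  5 ↦ (1,2)
distinct pairs in image: 6 / 6 needed
  → bijection onto A×B; projections well-typed.

Answer: VALID PRODUCT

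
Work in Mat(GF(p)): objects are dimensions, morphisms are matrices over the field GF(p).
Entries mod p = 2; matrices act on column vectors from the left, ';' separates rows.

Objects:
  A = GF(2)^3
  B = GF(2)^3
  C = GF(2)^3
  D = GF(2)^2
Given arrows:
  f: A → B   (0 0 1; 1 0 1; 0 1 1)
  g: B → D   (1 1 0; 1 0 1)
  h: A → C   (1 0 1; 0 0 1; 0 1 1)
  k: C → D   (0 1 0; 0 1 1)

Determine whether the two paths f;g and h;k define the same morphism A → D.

Path 1 = f;g:
  e0=⟨1,0,0⟩ f→⟨0,1,0⟩ g→⟨1,0⟩
  e1=⟨0,1,0⟩ f→⟨0,0,1⟩ g→⟨0,1⟩
  e2=⟨0,0,1⟩ f→⟨1,1,1⟩ g→⟨0,0⟩
  composite₁ = (1 0 0; 0 1 0)
Path 2 = h;k:
  e0=⟨1,0,0⟩ h→⟨1,0,0⟩ k→⟨0,0⟩
  e1=⟨0,1,0⟩ h→⟨0,0,1⟩ k→⟨0,1⟩
  e2=⟨0,0,1⟩ h→⟨1,1,1⟩ k→⟨1,0⟩
  composite₂ = (0 0 1; 0 1 0)
Equal? differ; not commutative

Answer: DOES NOT COMMUTE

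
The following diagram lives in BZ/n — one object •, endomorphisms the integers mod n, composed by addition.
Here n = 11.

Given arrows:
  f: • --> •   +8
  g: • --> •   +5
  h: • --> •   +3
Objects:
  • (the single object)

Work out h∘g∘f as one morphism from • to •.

  0 +8≡8 +5≡2 +3≡5  (mod 11)
⟦path⟧: +5

Answer: +5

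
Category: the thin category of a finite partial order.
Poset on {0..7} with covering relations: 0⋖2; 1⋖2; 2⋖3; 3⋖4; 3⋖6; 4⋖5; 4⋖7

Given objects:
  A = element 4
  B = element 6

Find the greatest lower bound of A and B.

Lower bounds of A=4 and B=6: {0,1,2,3}
  0 ⊑ 3
  1 ⊑ 3
  2 ⊑ 3
  3 ⊑ 3
glb = 3

Answer: A∧B = 3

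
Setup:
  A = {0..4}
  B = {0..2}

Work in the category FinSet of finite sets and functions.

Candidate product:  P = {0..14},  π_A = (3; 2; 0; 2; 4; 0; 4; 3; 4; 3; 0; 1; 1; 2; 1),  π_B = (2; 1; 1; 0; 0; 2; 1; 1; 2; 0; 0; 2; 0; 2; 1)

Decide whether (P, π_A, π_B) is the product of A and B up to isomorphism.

Answer: VALID PRODUCT

Work:
|A|·|B| = 5·3 = 15;  |P| = 15
Check the pairing map k ↦ (π_A(k), π_B(k)):
  0 -> (3,2)
  1 -> (2,1)
  2 -> (0,1)
  3 -> (2,0)
  4 -> (4,0)
  5 -> (0,2)
  6 -> (4,1)
  7 -> (3,1)
  8 -> (4,2)
  9 -> (3,0)
  10 -> (0,0)
  11 -> (1,2)
  12 -> (1,0)
  13 -> (2,2)
  14 -> (1,1)
distinct pairs in image: 15 / 15 needed
  → bijection onto A×B; projections well-typed.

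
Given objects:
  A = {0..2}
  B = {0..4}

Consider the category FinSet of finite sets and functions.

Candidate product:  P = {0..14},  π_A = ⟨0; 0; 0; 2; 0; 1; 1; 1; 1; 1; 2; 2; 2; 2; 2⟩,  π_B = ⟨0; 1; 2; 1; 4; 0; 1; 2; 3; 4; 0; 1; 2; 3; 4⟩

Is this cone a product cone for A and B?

|A|·|B| = 3·5 = 15;  |P| = 15
Check the pairing map k ↦ (π_A(k), π_B(k)):
  0 ↦ (0,0)
  1 ↦ (0,1)
  2 ↦ (0,2)
  3 ↦ (2,1)
  4 ↦ (0,4)
  5 ↦ (1,0)
  6 ↦ (1,1)
  7 ↦ (1,2)
  8 ↦ (1,3)
  9 ↦ (1,4)
  10 ↦ (2,0)
  11 ↦ (2,1)  ✗ repeats pair of k=3
  12 ↦ (2,2)
  13 ↦ (2,3)
  14 ↦ (2,4)
distinct pairs in image: 14 / 15 needed
  → (2,1) hit at k=3 and k=11

Answer: NOT A VALID PRODUCT — duplicate pair at indices 11,3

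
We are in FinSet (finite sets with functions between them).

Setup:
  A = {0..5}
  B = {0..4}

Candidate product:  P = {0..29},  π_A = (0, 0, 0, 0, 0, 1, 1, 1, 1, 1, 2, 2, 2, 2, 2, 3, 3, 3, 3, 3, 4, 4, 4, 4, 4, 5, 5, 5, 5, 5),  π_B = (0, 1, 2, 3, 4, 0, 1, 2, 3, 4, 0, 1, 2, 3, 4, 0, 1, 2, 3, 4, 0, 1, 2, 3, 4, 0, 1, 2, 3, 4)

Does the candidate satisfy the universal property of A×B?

Answer: VALID PRODUCT

Work:
|A|·|B| = 6·5 = 30;  |P| = 30
Check the pairing map k ↦ (π_A(k), π_B(k)):
  0 ↦ (0,0)
  1 ↦ (0,1)
  2 ↦ (0,2)
  3 ↦ (0,3)
  4 ↦ (0,4)
  5 ↦ (1,0)
  6 ↦ (1,1)
  7 ↦ (1,2)
  8 ↦ (1,3)
  9 ↦ (1,4)
  10 ↦ (2,0)
  11 ↦ (2,1)
  12 ↦ (2,2)
  13 ↦ (2,3)
  14 ↦ (2,4)
  15 ↦ (3,0)
  16 ↦ (3,1)
  17 ↦ (3,2)
  18 ↦ (3,3)
  19 ↦ (3,4)
  20 ↦ (4,0)
  21 ↦ (4,1)
  22 ↦ (4,2)
  23 ↦ (4,3)
  24 ↦ (4,4)
  25 ↦ (5,0)
  26 ↦ (5,1)
  27 ↦ (5,2)
  28 ↦ (5,3)
  29 ↦ (5,4)
distinct pairs in image: 30 / 30 needed
  → bijection onto A×B; projections well-typed.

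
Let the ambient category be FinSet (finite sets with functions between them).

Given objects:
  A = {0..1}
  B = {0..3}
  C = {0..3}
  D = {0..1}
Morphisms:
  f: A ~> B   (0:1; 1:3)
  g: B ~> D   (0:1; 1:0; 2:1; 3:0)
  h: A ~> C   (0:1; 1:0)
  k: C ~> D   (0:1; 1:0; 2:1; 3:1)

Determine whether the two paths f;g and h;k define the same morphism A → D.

Answer: DOES NOT COMMUTE

Derivation:
1) trace f;g:
  0 f~>1 g~>0
  1 f~>3 g~>0
  composite₁ = (0:0; 1:0)
2) trace h;k:
  0 h~>1 k~>0
  1 h~>0 k~>1
  composite₂ = (0:0; 1:1)
Equal? differ; not commutative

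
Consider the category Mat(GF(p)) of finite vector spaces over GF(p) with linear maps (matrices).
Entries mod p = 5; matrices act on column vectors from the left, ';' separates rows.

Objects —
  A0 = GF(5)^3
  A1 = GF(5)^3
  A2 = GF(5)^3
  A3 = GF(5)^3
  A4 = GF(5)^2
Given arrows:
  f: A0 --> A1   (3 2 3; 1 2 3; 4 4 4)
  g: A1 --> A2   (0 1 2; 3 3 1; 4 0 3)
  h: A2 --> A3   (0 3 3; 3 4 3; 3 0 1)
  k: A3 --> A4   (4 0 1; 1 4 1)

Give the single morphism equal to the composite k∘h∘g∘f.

  e0=⟨1,0,0⟩ f-->⟨3,1,4⟩ g-->⟨4,1,4⟩ h-->⟨0,3,1⟩ k-->⟨1,3⟩
  e1=⟨0,1,0⟩ f-->⟨2,2,4⟩ g-->⟨0,1,0⟩ h-->⟨3,4,0⟩ k-->⟨2,4⟩
  e2=⟨0,0,1⟩ f-->⟨3,3,4⟩ g-->⟨1,2,4⟩ h-->⟨3,3,2⟩ k-->⟨4,2⟩
result: (1 2 4; 3 4 2)

Answer: (1 2 4; 3 4 2)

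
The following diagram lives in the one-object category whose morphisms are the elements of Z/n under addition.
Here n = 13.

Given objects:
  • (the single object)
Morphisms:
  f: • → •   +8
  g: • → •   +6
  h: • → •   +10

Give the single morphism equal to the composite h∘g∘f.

Answer: +11

Derivation:
  0 +8≡8 +6≡1 +10≡11  (mod 13)
⟦path⟧: +11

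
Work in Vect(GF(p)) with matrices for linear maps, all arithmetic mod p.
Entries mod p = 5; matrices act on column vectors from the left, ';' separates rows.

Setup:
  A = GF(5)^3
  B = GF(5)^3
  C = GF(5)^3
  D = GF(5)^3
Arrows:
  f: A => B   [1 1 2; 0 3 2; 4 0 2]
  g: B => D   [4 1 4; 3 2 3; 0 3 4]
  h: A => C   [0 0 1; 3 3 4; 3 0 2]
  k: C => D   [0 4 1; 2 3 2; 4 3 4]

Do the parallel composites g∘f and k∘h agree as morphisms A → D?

Answer: DOES NOT COMMUTE

Derivation:
1) trace f;g:
  e0=[1,0,0] f=>[1,0,4] g=>[0,0,1]
  e1=[0,1,0] f=>[1,3,0] g=>[2,4,4]
  e2=[0,0,1] f=>[2,2,2] g=>[3,1,4]
  composite₁ = [0 2 3; 0 4 1; 1 4 4]
2) trace h;k:
  e0=[1,0,0] h=>[0,3,3] k=>[0,0,1]
  e1=[0,1,0] h=>[0,3,0] k=>[2,4,4]
  e2=[0,0,1] h=>[1,4,2] k=>[3,3,4]
  composite₂ = [0 2 3; 0 4 3; 1 4 4]
Equal? differ; not commutative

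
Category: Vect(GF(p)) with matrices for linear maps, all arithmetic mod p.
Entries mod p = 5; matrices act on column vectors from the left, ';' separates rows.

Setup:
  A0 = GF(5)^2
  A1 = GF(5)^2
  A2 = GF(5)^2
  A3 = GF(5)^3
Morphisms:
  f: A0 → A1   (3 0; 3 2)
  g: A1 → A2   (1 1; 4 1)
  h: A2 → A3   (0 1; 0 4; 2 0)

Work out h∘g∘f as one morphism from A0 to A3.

Answer: (0 2; 0 3; 2 4)

Trace:
  e0=⟨1,0⟩ f→⟨3,3⟩ g→⟨1,0⟩ h→⟨0,0,2⟩
  e1=⟨0,1⟩ f→⟨0,2⟩ g→⟨2,2⟩ h→⟨2,3,4⟩
result: (0 2; 0 3; 2 4)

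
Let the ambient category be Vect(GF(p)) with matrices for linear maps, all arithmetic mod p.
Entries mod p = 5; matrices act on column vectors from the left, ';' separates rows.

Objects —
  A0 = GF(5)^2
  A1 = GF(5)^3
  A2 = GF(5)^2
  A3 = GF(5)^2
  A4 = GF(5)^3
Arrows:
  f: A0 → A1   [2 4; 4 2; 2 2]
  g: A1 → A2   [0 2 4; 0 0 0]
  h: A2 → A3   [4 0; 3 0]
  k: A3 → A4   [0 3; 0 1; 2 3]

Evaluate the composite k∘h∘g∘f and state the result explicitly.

  e0=[1,0] f→[2,4,2] g→[1,0] h→[4,3] k→[4,3,2]
  e1=[0,1] f→[4,2,2] g→[2,0] h→[3,1] k→[3,1,4]
⟦path⟧: [4 3; 3 1; 2 4]

Answer: [4 3; 3 1; 2 4]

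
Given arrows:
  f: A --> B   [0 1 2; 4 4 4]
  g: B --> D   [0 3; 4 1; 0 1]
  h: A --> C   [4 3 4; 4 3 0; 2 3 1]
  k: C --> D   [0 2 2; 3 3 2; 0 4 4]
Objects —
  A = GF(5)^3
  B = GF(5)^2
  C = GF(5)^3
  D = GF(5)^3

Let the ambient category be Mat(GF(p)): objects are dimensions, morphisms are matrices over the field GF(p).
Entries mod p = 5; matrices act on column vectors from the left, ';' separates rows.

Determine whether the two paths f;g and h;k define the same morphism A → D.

Answer: DOES NOT COMMUTE

Derivation:
Along f;g (path 1):
  e0=⟨1,0,0⟩ f-->⟨0,4⟩ g-->⟨2,4,4⟩
  e1=⟨0,1,0⟩ f-->⟨1,4⟩ g-->⟨2,3,4⟩
  e2=⟨0,0,1⟩ f-->⟨2,4⟩ g-->⟨2,2,4⟩
  result₁ = [2 2 2; 4 3 2; 4 4 4]
Along h;k (path 2):
  e0=⟨1,0,0⟩ h-->⟨4,4,2⟩ k-->⟨2,3,4⟩
  e1=⟨0,1,0⟩ h-->⟨3,3,3⟩ k-->⟨2,4,4⟩
  e2=⟨0,0,1⟩ h-->⟨4,0,1⟩ k-->⟨2,4,4⟩
  result₂ = [2 2 2; 3 4 4; 4 4 4]
Equal? NO — does not commute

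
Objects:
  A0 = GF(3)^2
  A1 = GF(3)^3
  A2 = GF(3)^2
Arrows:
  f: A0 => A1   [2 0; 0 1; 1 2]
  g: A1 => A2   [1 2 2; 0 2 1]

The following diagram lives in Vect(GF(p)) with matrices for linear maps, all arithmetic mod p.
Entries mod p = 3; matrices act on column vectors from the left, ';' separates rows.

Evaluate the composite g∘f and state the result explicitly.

  e0=(1,0) f=>(2,0,1) g=>(1,1)
  e1=(0,1) f=>(0,1,2) g=>(0,1)
result: [1 0; 1 1]

Answer: [1 0; 1 1]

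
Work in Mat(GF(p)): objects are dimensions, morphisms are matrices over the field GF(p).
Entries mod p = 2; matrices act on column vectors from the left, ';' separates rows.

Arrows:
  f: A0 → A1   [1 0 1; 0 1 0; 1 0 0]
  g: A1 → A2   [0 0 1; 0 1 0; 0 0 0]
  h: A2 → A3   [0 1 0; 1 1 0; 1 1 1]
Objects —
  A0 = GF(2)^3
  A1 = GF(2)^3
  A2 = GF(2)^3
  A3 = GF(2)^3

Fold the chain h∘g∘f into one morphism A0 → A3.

  e0=(1,0,0) f→(1,0,1) g→(1,0,0) h→(0,1,1)
  e1=(0,1,0) f→(0,1,0) g→(0,1,0) h→(1,1,1)
  e2=(0,0,1) f→(1,0,0) g→(0,0,0) h→(0,0,0)
composite: [0 1 0; 1 1 0; 1 1 0]

Answer: [0 1 0; 1 1 0; 1 1 0]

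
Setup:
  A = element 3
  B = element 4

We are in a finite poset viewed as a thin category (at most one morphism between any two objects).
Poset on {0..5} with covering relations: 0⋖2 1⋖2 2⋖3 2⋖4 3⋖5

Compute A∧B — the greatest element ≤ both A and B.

Answer: A∧B = 2

Trace:
{x : x≤A ∧ x≤B} = {0,1,2}  (A=3, B=4)
  0 ≤ 2
  1 ≤ 2
  2 ≤ 2
glb = 2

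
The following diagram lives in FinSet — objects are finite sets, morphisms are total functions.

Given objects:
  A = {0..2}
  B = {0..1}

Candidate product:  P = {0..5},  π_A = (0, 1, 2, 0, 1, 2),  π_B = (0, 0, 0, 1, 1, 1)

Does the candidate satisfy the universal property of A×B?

|A|·|B| = 3·2 = 6;  |P| = 6
Check the pairing map k ↦ (π_A(k), π_B(k)):
  0 : (0,0)
  1 : (1,0)
  2 : (2,0)
  3 : (0,1)
  4 : (1,1)
  5 : (2,1)
distinct pairs in image: 6 / 6 needed
  → bijection onto A×B; projections well-typed.

Answer: VALID PRODUCT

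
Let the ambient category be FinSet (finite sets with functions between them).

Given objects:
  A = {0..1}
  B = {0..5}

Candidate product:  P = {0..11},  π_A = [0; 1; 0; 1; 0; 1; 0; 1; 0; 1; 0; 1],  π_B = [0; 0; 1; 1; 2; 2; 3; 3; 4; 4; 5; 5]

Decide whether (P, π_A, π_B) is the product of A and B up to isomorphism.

|A|·|B| = 2·6 = 12;  |P| = 12
Check the pairing map k ↦ (π_A(k), π_B(k)):
  0 ↦ (0,0)
  1 ↦ (1,0)
  2 ↦ (0,1)
  3 ↦ (1,1)
  4 ↦ (0,2)
  5 ↦ (1,2)
  6 ↦ (0,3)
  7 ↦ (1,3)
  8 ↦ (0,4)
  9 ↦ (1,4)
  10 ↦ (0,5)
  11 ↦ (1,5)
distinct pairs in image: 12 / 12 needed
  → bijection onto A×B; projections well-typed.

Answer: VALID PRODUCT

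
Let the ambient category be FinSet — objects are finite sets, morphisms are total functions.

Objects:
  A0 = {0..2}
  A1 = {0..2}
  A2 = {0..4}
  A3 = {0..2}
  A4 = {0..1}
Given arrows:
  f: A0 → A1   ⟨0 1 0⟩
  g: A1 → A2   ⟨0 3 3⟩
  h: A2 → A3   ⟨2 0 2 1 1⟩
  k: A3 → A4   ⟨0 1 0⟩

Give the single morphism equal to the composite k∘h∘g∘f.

Answer: ⟨0 1 0⟩

Work:
  0 f→0 g→0 h→2 k→0
  1 f→1 g→3 h→1 k→1
  2 f→0 g→0 h→2 k→0
composite: ⟨0 1 0⟩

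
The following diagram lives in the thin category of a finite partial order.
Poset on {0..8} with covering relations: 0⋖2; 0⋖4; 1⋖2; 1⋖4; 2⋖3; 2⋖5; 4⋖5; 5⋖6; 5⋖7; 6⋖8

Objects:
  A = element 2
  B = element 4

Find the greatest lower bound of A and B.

Answer: NO MEET EXISTS

Derivation:
Lower bounds of A=2 and B=4: {0,1}
  maximal lower bounds 0 and 1 are incomparable: neither 0⊑1 nor 1⊑0
→ no greatest lower bound exists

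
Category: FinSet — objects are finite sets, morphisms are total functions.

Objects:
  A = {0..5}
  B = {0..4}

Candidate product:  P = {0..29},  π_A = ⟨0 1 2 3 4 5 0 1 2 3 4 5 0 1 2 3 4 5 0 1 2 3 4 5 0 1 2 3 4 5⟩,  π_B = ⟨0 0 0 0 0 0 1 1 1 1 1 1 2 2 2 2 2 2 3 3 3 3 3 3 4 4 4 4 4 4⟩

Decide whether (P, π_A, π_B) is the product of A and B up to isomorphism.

|A|·|B| = 6·5 = 30;  |P| = 30
Check the pairing map k ↦ (π_A(k), π_B(k)):
  0 ↦ (0,0)
  1 ↦ (1,0)
  2 ↦ (2,0)
  3 ↦ (3,0)
  4 ↦ (4,0)
  5 ↦ (5,0)
  6 ↦ (0,1)
  7 ↦ (1,1)
  8 ↦ (2,1)
  9 ↦ (3,1)
  10 ↦ (4,1)
  11 ↦ (5,1)
  12 ↦ (0,2)
  13 ↦ (1,2)
  14 ↦ (2,2)
  15 ↦ (3,2)
  16 ↦ (4,2)
  17 ↦ (5,2)
  18 ↦ (0,3)
  19 ↦ (1,3)
  20 ↦ (2,3)
  21 ↦ (3,3)
  22 ↦ (4,3)
  23 ↦ (5,3)
  24 ↦ (0,4)
  25 ↦ (1,4)
  26 ↦ (2,4)
  27 ↦ (3,4)
  28 ↦ (4,4)
  29 ↦ (5,4)
distinct pairs in image: 30 / 30 needed
  → bijection onto A×B; projections well-typed.

Answer: VALID PRODUCT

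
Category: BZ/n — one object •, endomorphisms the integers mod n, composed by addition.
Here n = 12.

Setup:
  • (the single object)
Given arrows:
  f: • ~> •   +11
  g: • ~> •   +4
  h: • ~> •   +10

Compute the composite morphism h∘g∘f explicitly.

Answer: +1

Work:
  0 +11≡11 +4≡3 +10≡1  (mod 12)
result: +1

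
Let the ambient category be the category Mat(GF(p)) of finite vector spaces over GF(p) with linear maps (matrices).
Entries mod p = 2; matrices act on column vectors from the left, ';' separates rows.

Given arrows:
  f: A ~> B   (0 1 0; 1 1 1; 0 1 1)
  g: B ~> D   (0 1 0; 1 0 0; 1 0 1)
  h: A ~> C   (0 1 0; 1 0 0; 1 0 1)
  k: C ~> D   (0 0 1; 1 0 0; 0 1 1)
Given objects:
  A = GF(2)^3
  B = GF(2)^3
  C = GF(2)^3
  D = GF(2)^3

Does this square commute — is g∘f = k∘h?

Along f;g (path 1):
  e0=⟨1,0,0⟩ f~>⟨0,1,0⟩ g~>⟨1,0,0⟩
  e1=⟨0,1,0⟩ f~>⟨1,1,1⟩ g~>⟨1,1,0⟩
  e2=⟨0,0,1⟩ f~>⟨0,1,1⟩ g~>⟨1,0,1⟩
  composite₁ = (1 1 1; 0 1 0; 0 0 1)
Along h;k (path 2):
  e0=⟨1,0,0⟩ h~>⟨0,1,1⟩ k~>⟨1,0,0⟩
  e1=⟨0,1,0⟩ h~>⟨1,0,0⟩ k~>⟨0,1,0⟩
  e2=⟨0,0,1⟩ h~>⟨0,0,1⟩ k~>⟨1,0,1⟩
  composite₂ = (1 0 1; 0 1 0; 0 0 1)
Equal? distinct morphisms ✗

Answer: DOES NOT COMMUTE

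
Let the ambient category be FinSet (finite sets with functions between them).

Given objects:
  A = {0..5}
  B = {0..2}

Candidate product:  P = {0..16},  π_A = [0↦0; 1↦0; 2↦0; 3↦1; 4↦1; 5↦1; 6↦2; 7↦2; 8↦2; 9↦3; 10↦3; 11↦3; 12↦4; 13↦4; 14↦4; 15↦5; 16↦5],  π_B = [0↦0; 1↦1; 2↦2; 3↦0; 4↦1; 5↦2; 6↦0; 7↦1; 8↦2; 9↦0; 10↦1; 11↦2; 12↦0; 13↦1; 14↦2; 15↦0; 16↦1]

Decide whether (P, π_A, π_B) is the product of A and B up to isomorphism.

Answer: NOT A VALID PRODUCT — |P|=17 ≠ |A|·|B|=18

Trace:
|A|·|B| = 6·3 = 18;  |P| = 17
  → cardinalities differ; no bijection possible.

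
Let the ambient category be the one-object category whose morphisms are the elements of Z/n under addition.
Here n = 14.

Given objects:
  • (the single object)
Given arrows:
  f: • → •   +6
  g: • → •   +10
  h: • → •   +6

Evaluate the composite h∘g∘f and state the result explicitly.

  0 +6≡6 +10≡2 +6≡8  (mod 14)
result: +8

Answer: +8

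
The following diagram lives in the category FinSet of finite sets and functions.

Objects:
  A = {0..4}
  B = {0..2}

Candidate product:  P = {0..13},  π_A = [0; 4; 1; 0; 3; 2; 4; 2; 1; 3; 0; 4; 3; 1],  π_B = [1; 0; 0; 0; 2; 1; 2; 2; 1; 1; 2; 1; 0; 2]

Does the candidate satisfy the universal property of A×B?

|A|·|B| = 5·3 = 15;  |P| = 14
  → cardinalities differ; no bijection possible.

Answer: NOT A VALID PRODUCT — |P|=14 ≠ |A|·|B|=15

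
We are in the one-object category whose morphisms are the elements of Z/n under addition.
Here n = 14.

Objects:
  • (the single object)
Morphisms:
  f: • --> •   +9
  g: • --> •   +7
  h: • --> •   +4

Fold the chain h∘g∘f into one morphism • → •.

Answer: +6

Work:
  0 +9≡9 +7≡2 +4≡6  (mod 14)
composite: +6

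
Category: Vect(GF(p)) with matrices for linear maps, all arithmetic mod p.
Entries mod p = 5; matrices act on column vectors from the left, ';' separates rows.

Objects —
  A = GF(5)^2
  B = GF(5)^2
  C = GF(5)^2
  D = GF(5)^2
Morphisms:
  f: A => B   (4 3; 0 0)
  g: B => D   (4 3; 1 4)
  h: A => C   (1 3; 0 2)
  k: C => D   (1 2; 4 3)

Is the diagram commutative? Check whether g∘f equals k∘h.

1) trace f;g:
  e0=(1,0) f=>(4,0) g=>(1,4)
  e1=(0,1) f=>(3,0) g=>(2,3)
  ⟦path⟧₁ = (1 2; 4 3)
2) trace h;k:
  e0=(1,0) h=>(1,0) k=>(1,4)
  e1=(0,1) h=>(3,2) k=>(2,3)
  ⟦path⟧₂ = (1 2; 4 3)
Equal? equal; square commutes

Answer: COMMUTES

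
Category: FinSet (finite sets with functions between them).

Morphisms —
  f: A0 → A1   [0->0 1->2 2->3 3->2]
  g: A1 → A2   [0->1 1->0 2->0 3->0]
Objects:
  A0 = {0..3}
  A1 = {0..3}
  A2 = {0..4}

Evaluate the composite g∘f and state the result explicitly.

Answer: [0->1 1->0 2->0 3->0]

Work:
  0 f→0 g→1
  1 f→2 g→0
  2 f→3 g→0
  3 f→2 g→0
⟦path⟧: [0->1 1->0 2->0 3->0]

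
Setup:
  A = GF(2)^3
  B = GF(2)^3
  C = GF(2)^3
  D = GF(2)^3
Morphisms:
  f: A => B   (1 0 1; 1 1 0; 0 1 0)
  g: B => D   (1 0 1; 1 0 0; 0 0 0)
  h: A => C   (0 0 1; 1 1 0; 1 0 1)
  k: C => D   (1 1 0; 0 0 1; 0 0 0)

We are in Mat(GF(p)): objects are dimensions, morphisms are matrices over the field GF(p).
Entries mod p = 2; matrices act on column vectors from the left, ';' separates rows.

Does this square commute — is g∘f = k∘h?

Answer: COMMUTES

Trace:
Along f;g (path 1):
  e0=(1,0,0) f=>(1,1,0) g=>(1,1,0)
  e1=(0,1,0) f=>(0,1,1) g=>(1,0,0)
  e2=(0,0,1) f=>(1,0,0) g=>(1,1,0)
  composite₁ = (1 1 1; 1 0 1; 0 0 0)
Along h;k (path 2):
  e0=(1,0,0) h=>(0,1,1) k=>(1,1,0)
  e1=(0,1,0) h=>(0,1,0) k=>(1,0,0)
  e2=(0,0,1) h=>(1,0,1) k=>(1,1,0)
  composite₂ = (1 1 1; 1 0 1; 0 0 0)
Equal? same morphism ✓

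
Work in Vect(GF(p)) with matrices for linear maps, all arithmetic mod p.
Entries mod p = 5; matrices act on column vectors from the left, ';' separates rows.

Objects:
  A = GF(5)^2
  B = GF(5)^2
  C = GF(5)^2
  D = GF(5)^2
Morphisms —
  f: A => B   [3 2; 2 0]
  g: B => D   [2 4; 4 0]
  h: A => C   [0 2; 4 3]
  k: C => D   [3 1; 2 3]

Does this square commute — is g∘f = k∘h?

Answer: COMMUTES

Derivation:
1) trace f;g:
  e0=⟨1,0⟩ f=>⟨3,2⟩ g=>⟨4,2⟩
  e1=⟨0,1⟩ f=>⟨2,0⟩ g=>⟨4,3⟩
  composite₁ = [4 4; 2 3]
2) trace h;k:
  e0=⟨1,0⟩ h=>⟨0,4⟩ k=>⟨4,2⟩
  e1=⟨0,1⟩ h=>⟨2,3⟩ k=>⟨4,3⟩
  composite₂ = [4 4; 2 3]
Equal? equal; square commutes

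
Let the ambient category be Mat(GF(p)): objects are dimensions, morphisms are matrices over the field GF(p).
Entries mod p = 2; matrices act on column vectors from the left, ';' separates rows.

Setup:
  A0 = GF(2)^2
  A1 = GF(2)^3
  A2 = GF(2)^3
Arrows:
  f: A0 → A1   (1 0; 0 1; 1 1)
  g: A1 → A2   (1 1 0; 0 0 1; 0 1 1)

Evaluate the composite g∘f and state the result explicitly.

Answer: (1 1; 1 1; 1 0)

Trace:
  e0=[1,0] f→[1,0,1] g→[1,1,1]
  e1=[0,1] f→[0,1,1] g→[1,1,0]
composite: (1 1; 1 1; 1 0)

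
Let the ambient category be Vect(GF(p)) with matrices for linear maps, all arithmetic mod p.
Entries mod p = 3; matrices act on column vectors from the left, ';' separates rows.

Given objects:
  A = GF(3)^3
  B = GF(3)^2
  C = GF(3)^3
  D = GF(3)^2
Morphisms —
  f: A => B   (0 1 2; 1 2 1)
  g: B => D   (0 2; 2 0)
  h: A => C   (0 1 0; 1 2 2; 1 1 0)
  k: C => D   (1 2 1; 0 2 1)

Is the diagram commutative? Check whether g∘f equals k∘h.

Path 1 = f;g:
  e0=(1,0,0) f=>(0,1) g=>(2,0)
  e1=(0,1,0) f=>(1,2) g=>(1,2)
  e2=(0,0,1) f=>(2,1) g=>(2,1)
  result₁ = (2 1 2; 0 2 1)
Path 2 = h;k:
  e0=(1,0,0) h=>(0,1,1) k=>(0,0)
  e1=(0,1,0) h=>(1,2,1) k=>(0,2)
  e2=(0,0,1) h=>(0,2,0) k=>(1,1)
  result₂ = (0 0 1; 0 2 1)
Equal? NO — does not commute

Answer: DOES NOT COMMUTE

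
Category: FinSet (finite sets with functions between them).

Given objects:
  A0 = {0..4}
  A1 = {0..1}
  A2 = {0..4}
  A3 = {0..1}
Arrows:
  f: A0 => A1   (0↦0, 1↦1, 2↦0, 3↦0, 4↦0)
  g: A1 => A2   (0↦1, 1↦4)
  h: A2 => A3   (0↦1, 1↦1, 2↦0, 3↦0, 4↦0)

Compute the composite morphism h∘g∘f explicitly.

  0 f=>0 g=>1 h=>1
  1 f=>1 g=>4 h=>0
  2 f=>0 g=>1 h=>1
  3 f=>0 g=>1 h=>1
  4 f=>0 g=>1 h=>1
⟦path⟧: (0↦1, 1↦0, 2↦1, 3↦1, 4↦1)

Answer: (0↦1, 1↦0, 2↦1, 3↦1, 4↦1)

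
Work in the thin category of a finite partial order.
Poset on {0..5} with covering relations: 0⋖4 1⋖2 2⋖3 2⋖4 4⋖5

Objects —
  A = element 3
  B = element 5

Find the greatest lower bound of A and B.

Answer: A∧B = 2

Derivation:
Lower bounds of A=3 and B=5: {1,2}
  1 ≤ 2
  2 ≤ 2
glb = 2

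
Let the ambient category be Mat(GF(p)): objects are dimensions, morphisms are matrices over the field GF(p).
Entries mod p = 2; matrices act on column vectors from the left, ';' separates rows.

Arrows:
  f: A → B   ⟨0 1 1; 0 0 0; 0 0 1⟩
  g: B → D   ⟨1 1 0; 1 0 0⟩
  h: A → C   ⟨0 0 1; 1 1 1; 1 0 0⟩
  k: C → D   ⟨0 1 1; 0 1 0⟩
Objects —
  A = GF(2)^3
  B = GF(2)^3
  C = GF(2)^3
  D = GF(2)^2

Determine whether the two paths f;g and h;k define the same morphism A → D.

Answer: DOES NOT COMMUTE

Trace:
1) trace f;g:
  e0=⟨1,0,0⟩ f→⟨0,0,0⟩ g→⟨0,0⟩
  e1=⟨0,1,0⟩ f→⟨1,0,0⟩ g→⟨1,1⟩
  e2=⟨0,0,1⟩ f→⟨1,0,1⟩ g→⟨1,1⟩
  composite₁ = ⟨0 1 1; 0 1 1⟩
2) trace h;k:
  e0=⟨1,0,0⟩ h→⟨0,1,1⟩ k→⟨0,1⟩
  e1=⟨0,1,0⟩ h→⟨0,1,0⟩ k→⟨1,1⟩
  e2=⟨0,0,1⟩ h→⟨1,1,0⟩ k→⟨1,1⟩
  composite₂ = ⟨0 1 1; 1 1 1⟩
Equal? NO — does not commute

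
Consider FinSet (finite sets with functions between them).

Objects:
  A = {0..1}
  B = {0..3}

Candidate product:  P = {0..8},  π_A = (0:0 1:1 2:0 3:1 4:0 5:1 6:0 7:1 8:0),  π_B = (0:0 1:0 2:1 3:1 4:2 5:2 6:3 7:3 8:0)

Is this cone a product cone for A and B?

Answer: NOT A VALID PRODUCT — |P|=9 ≠ |A|·|B|=8

Derivation:
|A|·|B| = 2·4 = 8;  |P| = 9
  → cardinalities differ; no bijection possible.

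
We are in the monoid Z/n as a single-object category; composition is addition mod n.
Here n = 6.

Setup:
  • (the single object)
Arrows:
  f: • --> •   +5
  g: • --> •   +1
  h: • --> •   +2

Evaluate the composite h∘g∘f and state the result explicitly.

  0 +5≡5 +1≡0 +2≡2  (mod 6)
composite: +2

Answer: +2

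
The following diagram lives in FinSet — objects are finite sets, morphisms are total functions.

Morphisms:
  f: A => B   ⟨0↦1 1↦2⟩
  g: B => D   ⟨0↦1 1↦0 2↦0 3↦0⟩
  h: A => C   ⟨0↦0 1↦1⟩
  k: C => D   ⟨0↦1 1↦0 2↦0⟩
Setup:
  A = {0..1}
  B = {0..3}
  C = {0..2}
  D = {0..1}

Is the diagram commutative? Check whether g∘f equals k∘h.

Path 1 = f;g:
  0 f=>1 g=>0
  1 f=>2 g=>0
  composite₁ = ⟨0↦0 1↦0⟩
Path 2 = h;k:
  0 h=>0 k=>1
  1 h=>1 k=>0
  composite₂ = ⟨0↦1 1↦0⟩
Equal? differ; not commutative

Answer: DOES NOT COMMUTE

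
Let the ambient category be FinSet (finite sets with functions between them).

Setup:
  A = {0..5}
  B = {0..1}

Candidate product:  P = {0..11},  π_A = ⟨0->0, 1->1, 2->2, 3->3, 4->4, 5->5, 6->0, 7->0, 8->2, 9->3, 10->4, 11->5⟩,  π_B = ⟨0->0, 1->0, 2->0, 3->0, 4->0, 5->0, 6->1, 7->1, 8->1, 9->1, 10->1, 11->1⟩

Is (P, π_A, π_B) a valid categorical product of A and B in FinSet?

|A|·|B| = 6·2 = 12;  |P| = 12
Check the pairing map k ↦ (π_A(k), π_B(k)):
  0 -> (0,0)
  1 -> (1,0)
  2 -> (2,0)
  3 -> (3,0)
  4 -> (4,0)
  5 -> (5,0)
  6 -> (0,1)
  7 -> (0,1)  ✗ repeats pair of k=6
  8 -> (2,1)
  9 -> (3,1)
  10 -> (4,1)
  11 -> (5,1)
distinct pairs in image: 11 / 12 needed
  → (0,1) hit at k=6 and k=7

Answer: NOT A VALID PRODUCT — duplicate pair at indices 6,7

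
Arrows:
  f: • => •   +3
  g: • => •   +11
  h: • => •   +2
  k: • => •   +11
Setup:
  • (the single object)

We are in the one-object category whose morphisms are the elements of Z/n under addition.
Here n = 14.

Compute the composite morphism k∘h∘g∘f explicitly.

  0 +3≡3 +11≡0 +2≡2 +11≡13  (mod 14)
result: +13

Answer: +13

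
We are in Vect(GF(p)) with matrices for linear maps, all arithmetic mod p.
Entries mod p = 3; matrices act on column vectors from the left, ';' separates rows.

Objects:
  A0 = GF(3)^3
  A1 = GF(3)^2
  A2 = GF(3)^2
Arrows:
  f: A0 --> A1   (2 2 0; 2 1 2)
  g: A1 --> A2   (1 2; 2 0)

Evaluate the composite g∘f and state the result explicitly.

Answer: (0 1 1; 1 1 0)

Trace:
  e0=⟨1,0,0⟩ f-->⟨2,2⟩ g-->⟨0,1⟩
  e1=⟨0,1,0⟩ f-->⟨2,1⟩ g-->⟨1,1⟩
  e2=⟨0,0,1⟩ f-->⟨0,2⟩ g-->⟨1,0⟩
result: (0 1 1; 1 1 0)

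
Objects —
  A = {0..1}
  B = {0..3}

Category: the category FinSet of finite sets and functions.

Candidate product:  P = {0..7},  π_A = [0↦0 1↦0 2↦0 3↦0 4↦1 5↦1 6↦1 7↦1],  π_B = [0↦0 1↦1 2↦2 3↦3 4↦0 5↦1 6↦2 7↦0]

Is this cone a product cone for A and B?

|A|·|B| = 2·4 = 8;  |P| = 8
Check the pairing map k ↦ (π_A(k), π_B(k)):
  0 ↦ (0,0)
  1 ↦ (0,1)
  2 ↦ (0,2)
  3 ↦ (0,3)
  4 ↦ (1,0)
  5 ↦ (1,1)
  6 ↦ (1,2)
  7 ↦ (1,0)  ✗ repeats pair of k=4
distinct pairs in image: 7 / 8 needed
  → (1,0) hit at k=4 and k=7

Answer: NOT A VALID PRODUCT — duplicate pair at indices 4,7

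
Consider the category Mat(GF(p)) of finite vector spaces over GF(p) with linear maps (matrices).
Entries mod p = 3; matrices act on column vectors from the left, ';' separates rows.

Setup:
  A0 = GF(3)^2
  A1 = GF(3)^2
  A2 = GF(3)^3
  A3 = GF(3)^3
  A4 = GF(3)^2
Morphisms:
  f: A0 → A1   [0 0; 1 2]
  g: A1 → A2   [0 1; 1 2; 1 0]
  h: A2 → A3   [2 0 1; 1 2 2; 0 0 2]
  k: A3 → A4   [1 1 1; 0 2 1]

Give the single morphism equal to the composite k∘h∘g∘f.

  e0=⟨1,0⟩ f→⟨0,1⟩ g→⟨1,2,0⟩ h→⟨2,2,0⟩ k→⟨1,1⟩
  e1=⟨0,1⟩ f→⟨0,2⟩ g→⟨2,1,0⟩ h→⟨1,1,0⟩ k→⟨2,2⟩
⟦path⟧: [1 2; 1 2]

Answer: [1 2; 1 2]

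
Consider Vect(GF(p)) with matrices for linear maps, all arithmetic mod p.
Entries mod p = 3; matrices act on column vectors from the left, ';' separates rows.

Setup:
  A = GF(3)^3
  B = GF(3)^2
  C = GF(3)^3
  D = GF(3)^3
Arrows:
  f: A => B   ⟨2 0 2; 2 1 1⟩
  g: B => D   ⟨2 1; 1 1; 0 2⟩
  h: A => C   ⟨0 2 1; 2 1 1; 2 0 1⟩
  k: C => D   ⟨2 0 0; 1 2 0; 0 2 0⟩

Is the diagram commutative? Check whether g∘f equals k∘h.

Answer: COMMUTES

Trace:
Along f;g (path 1):
  e0=(1,0,0) f=>(2,2) g=>(0,1,1)
  e1=(0,1,0) f=>(0,1) g=>(1,1,2)
  e2=(0,0,1) f=>(2,1) g=>(2,0,2)
  composite₁ = ⟨0 1 2; 1 1 0; 1 2 2⟩
Along h;k (path 2):
  e0=(1,0,0) h=>(0,2,2) k=>(0,1,1)
  e1=(0,1,0) h=>(2,1,0) k=>(1,1,2)
  e2=(0,0,1) h=>(1,1,1) k=>(2,0,2)
  composite₂ = ⟨0 1 2; 1 1 0; 1 2 2⟩
Equal? equal; square commutes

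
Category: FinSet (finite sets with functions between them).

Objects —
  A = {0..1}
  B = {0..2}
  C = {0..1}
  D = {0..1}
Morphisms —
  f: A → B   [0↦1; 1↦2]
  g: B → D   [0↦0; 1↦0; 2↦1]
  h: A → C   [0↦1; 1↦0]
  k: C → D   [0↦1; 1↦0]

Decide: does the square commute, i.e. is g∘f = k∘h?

Answer: COMMUTES

Work:
1) trace f;g:
  0 f→1 g→0
  1 f→2 g→1
  ⟦path⟧₁ = [0↦0; 1↦1]
2) trace h;k:
  0 h→1 k→0
  1 h→0 k→1
  ⟦path⟧₂ = [0↦0; 1↦1]
Equal? YES — commutes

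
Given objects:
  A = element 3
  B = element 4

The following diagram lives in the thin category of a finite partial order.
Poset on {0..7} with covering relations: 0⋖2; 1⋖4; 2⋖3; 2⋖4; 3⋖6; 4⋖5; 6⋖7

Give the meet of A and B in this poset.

Answer: A∧B = 2

Trace:
Common predecessors of 3,4: {0,2}
  0 ⊑ 2
  2 ⊑ 2
glb = 2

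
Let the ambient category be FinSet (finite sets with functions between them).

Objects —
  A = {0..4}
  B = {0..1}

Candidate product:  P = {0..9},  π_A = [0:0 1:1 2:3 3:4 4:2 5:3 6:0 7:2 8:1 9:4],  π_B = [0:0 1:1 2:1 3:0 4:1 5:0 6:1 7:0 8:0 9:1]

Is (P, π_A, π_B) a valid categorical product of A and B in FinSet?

Answer: VALID PRODUCT

Work:
|A|·|B| = 5·2 = 10;  |P| = 10
Check the pairing map k ↦ (π_A(k), π_B(k)):
  0 : (0,0)
  1 : (1,1)
  2 : (3,1)
  3 : (4,0)
  4 : (2,1)
  5 : (3,0)
  6 : (0,1)
  7 : (2,0)
  8 : (1,0)
  9 : (4,1)
distinct pairs in image: 10 / 10 needed
  → bijection onto A×B; projections well-typed.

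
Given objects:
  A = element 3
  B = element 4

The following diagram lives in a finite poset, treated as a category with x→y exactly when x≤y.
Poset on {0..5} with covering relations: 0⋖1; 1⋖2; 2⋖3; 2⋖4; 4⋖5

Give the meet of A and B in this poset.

Answer: A∧B = 2

Work:
Lower bounds of A=3 and B=4: {0,1,2}
  0 ≤ 2
  1 ≤ 2
  2 ≤ 2
glb = 2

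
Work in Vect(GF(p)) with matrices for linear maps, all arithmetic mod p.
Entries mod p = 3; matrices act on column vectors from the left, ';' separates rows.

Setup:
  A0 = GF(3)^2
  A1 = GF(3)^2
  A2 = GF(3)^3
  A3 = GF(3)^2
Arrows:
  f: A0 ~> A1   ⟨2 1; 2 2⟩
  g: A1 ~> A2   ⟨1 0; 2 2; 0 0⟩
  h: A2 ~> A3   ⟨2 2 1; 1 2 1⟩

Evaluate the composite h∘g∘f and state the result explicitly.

  e0=⟨1,0⟩ f~>⟨2,2⟩ g~>⟨2,2,0⟩ h~>⟨2,0⟩
  e1=⟨0,1⟩ f~>⟨1,2⟩ g~>⟨1,0,0⟩ h~>⟨2,1⟩
composite: ⟨2 2; 0 1⟩

Answer: ⟨2 2; 0 1⟩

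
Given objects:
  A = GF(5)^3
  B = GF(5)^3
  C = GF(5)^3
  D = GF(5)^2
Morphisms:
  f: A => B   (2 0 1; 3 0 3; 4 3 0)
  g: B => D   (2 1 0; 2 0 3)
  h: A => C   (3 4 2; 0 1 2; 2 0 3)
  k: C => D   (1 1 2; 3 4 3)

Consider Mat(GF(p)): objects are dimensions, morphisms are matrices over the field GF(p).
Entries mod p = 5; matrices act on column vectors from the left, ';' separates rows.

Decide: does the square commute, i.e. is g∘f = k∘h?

1) trace f;g:
  e0=⟨1,0,0⟩ f=>⟨2,3,4⟩ g=>⟨2,1⟩
  e1=⟨0,1,0⟩ f=>⟨0,0,3⟩ g=>⟨0,4⟩
  e2=⟨0,0,1⟩ f=>⟨1,3,0⟩ g=>⟨0,2⟩
  result₁ = (2 0 0; 1 4 2)
2) trace h;k:
  e0=⟨1,0,0⟩ h=>⟨3,0,2⟩ k=>⟨2,0⟩
  e1=⟨0,1,0⟩ h=>⟨4,1,0⟩ k=>⟨0,1⟩
  e2=⟨0,0,1⟩ h=>⟨2,2,3⟩ k=>⟨0,3⟩
  result₂ = (2 0 0; 0 1 3)
Equal? distinct morphisms ✗

Answer: DOES NOT COMMUTE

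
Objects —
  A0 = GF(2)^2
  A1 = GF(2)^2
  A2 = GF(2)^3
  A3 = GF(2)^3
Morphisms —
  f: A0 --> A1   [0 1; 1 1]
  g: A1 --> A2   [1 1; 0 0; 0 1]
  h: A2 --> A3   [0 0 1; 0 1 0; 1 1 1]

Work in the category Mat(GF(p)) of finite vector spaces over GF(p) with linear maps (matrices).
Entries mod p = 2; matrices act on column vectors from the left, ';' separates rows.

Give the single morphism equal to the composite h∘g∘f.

Answer: [1 1; 0 0; 0 1]

Derivation:
  e0=⟨1,0⟩ f-->⟨0,1⟩ g-->⟨1,0,1⟩ h-->⟨1,0,0⟩
  e1=⟨0,1⟩ f-->⟨1,1⟩ g-->⟨0,0,1⟩ h-->⟨1,0,1⟩
composite: [1 1; 0 0; 0 1]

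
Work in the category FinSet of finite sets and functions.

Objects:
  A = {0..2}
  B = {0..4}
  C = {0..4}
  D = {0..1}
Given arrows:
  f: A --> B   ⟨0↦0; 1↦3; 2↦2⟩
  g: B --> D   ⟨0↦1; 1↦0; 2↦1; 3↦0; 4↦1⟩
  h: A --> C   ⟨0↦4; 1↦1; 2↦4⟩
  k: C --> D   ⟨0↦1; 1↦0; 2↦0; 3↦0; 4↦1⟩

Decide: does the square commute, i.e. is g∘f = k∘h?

Answer: COMMUTES

Trace:
1) trace f;g:
  0 f-->0 g-->1
  1 f-->3 g-->0
  2 f-->2 g-->1
  ⟦path⟧₁ = ⟨0↦1; 1↦0; 2↦1⟩
2) trace h;k:
  0 h-->4 k-->1
  1 h-->1 k-->0
  2 h-->4 k-->1
  ⟦path⟧₂ = ⟨0↦1; 1↦0; 2↦1⟩
Equal? YES — commutes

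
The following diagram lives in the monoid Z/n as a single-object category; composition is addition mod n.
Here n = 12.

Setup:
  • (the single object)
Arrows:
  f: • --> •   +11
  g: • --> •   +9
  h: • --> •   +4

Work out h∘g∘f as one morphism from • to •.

Answer: +0

Work:
  0 +11≡11 +9≡8 +4≡0  (mod 12)
⟦path⟧: +0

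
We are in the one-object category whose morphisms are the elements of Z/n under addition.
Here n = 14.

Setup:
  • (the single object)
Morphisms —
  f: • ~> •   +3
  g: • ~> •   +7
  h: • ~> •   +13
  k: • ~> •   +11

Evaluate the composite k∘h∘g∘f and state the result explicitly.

  0 +3≡3 +7≡10 +13≡9 +11≡6  (mod 14)
result: +6

Answer: +6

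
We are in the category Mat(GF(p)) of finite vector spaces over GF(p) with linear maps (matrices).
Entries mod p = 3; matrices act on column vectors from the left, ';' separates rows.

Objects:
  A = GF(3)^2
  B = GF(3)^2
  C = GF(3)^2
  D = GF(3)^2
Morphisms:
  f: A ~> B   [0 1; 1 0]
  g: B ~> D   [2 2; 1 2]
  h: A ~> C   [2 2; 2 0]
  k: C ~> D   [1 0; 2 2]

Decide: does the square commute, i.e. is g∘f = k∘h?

Answer: COMMUTES

Derivation:
Along f;g (path 1):
  e0=(1,0) f~>(0,1) g~>(2,2)
  e1=(0,1) f~>(1,0) g~>(2,1)
  ⟦path⟧₁ = [2 2; 2 1]
Along h;k (path 2):
  e0=(1,0) h~>(2,2) k~>(2,2)
  e1=(0,1) h~>(2,0) k~>(2,1)
  ⟦path⟧₂ = [2 2; 2 1]
Equal? YES — commutes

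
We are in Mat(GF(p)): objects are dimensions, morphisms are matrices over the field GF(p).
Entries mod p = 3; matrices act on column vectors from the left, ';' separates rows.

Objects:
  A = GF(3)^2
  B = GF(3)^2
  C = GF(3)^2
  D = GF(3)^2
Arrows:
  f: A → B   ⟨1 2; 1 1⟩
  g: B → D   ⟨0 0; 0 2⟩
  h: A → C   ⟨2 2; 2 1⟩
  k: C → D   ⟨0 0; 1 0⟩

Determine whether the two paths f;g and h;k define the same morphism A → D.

Answer: COMMUTES

Work:
1) trace f;g:
  e0=(1,0) f→(1,1) g→(0,2)
  e1=(0,1) f→(2,1) g→(0,2)
  result₁ = ⟨0 0; 2 2⟩
2) trace h;k:
  e0=(1,0) h→(2,2) k→(0,2)
  e1=(0,1) h→(2,1) k→(0,2)
  result₂ = ⟨0 0; 2 2⟩
Equal? same morphism ✓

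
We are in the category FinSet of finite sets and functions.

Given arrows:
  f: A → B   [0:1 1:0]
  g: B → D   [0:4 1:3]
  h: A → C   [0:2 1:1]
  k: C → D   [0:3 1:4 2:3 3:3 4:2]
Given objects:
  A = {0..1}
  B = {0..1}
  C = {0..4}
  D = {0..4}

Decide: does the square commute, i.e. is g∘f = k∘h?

Answer: COMMUTES

Work:
Path 1 = f;g:
  0 f→1 g→3
  1 f→0 g→4
  ⟦path⟧₁ = [0:3 1:4]
Path 2 = h;k:
  0 h→2 k→3
  1 h→1 k→4
  ⟦path⟧₂ = [0:3 1:4]
Equal? YES — commutes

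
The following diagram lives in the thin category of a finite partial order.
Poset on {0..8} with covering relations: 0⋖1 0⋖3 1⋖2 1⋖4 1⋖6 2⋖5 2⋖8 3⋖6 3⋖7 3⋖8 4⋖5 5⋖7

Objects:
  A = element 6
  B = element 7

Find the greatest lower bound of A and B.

Answer: NO MEET EXISTS

Derivation:
{x : x⊑A ∧ x⊑B} = {0,1,3}  (A=6, B=7)
  maximal lower bounds 1 and 3 are incomparable: neither 1⊑3 nor 3⊑1
→ no greatest lower bound exists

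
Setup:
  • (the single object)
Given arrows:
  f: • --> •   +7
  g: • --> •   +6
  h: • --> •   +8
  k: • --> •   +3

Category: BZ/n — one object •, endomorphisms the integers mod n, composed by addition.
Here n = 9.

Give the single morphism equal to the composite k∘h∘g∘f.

Answer: +6

Derivation:
  0 +7≡7 +6≡4 +8≡3 +3≡6  (mod 9)
composite: +6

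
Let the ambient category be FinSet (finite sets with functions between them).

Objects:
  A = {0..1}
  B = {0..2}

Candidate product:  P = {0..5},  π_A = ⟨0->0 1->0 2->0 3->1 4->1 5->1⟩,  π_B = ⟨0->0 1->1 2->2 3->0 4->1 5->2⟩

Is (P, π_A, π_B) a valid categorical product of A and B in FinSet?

Answer: VALID PRODUCT

Derivation:
|A|·|B| = 2·3 = 6;  |P| = 6
Check the pairing map k ↦ (π_A(k), π_B(k)):
  0 -> (0,0)
  1 -> (0,1)
  2 -> (0,2)
  3 -> (1,0)
  4 -> (1,1)
  5 -> (1,2)
distinct pairs in image: 6 / 6 needed
  → bijection onto A×B; projections well-typed.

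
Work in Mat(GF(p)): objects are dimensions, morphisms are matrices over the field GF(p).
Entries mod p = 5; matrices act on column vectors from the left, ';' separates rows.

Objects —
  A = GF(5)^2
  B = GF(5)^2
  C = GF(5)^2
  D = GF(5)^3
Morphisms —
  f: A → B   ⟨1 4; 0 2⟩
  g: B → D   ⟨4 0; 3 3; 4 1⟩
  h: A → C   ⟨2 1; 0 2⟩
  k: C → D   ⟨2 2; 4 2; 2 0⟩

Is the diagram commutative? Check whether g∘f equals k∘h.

Answer: DOES NOT COMMUTE

Trace:
Along f;g (path 1):
  e0=(1,0) f→(1,0) g→(4,3,4)
  e1=(0,1) f→(4,2) g→(1,3,3)
  ⟦path⟧₁ = ⟨4 1; 3 3; 4 3⟩
Along h;k (path 2):
  e0=(1,0) h→(2,0) k→(4,3,4)
  e1=(0,1) h→(1,2) k→(1,3,2)
  ⟦path⟧₂ = ⟨4 1; 3 3; 4 2⟩
Equal? distinct morphisms ✗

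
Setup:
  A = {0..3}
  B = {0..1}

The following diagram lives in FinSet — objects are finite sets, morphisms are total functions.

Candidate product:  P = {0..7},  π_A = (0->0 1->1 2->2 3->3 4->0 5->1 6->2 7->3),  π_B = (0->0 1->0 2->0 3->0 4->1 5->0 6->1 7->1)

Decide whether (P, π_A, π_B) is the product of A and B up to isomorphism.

Answer: NOT A VALID PRODUCT — duplicate pair at indices 1,5

Derivation:
|A|·|B| = 4·2 = 8;  |P| = 8
Check the pairing map k ↦ (π_A(k), π_B(k)):
  0 -> (0,0)
  1 -> (1,0)
  2 -> (2,0)
  3 -> (3,0)
  4 -> (0,1)
  5 -> (1,0)  ✗ repeats pair of k=1
  6 -> (2,1)
  7 -> (3,1)
distinct pairs in image: 7 / 8 needed
  → (1,0) hit at k=1 and k=5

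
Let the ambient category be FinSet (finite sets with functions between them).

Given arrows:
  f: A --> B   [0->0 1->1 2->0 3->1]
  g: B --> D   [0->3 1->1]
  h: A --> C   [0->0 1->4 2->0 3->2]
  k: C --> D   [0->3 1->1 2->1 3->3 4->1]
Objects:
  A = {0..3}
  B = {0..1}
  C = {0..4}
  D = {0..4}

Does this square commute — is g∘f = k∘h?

Answer: COMMUTES

Trace:
Along f;g (path 1):
  0 f-->0 g-->3
  1 f-->1 g-->1
  2 f-->0 g-->3
  3 f-->1 g-->1
  ⟦path⟧₁ = [0->3 1->1 2->3 3->1]
Along h;k (path 2):
  0 h-->0 k-->3
  1 h-->4 k-->1
  2 h-->0 k-->3
  3 h-->2 k-->1
  ⟦path⟧₂ = [0->3 1->1 2->3 3->1]
Equal? equal; square commutes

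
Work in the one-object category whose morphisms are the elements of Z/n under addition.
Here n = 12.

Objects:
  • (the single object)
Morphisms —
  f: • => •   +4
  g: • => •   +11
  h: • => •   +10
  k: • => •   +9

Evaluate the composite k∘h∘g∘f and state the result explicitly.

Answer: +10

Work:
  0 +4≡4 +11≡3 +10≡1 +9≡10  (mod 12)
⟦path⟧: +10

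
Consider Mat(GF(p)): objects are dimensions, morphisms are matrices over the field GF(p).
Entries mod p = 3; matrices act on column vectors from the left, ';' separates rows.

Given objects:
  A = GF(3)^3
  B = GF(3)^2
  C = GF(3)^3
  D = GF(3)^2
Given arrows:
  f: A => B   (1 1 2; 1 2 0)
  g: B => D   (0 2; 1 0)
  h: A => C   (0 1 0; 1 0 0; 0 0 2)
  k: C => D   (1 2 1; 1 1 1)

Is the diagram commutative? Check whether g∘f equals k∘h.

Answer: DOES NOT COMMUTE

Trace:
Along f;g (path 1):
  e0=⟨1,0,0⟩ f=>⟨1,1⟩ g=>⟨2,1⟩
  e1=⟨0,1,0⟩ f=>⟨1,2⟩ g=>⟨1,1⟩
  e2=⟨0,0,1⟩ f=>⟨2,0⟩ g=>⟨0,2⟩
  ⟦path⟧₁ = (2 1 0; 1 1 2)
Along h;k (path 2):
  e0=⟨1,0,0⟩ h=>⟨0,1,0⟩ k=>⟨2,1⟩
  e1=⟨0,1,0⟩ h=>⟨1,0,0⟩ k=>⟨1,1⟩
  e2=⟨0,0,1⟩ h=>⟨0,0,2⟩ k=>⟨2,2⟩
  ⟦path⟧₂ = (2 1 2; 1 1 2)
Equal? distinct morphisms ✗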